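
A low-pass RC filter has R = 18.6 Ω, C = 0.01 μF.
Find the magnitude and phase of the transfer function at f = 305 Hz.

Step 1 — Angular frequency: ω = 2π·305 = 1916 rad/s.
Step 2 — Transfer function: H(jω) = 1/(1 + jωRC).
Step 3 — Denominator: 1 + jωRC = 1 + j·1916·18.6·1e-08 = 1 + j0.0003564.
Step 4 — H = 1 - j0.0003564.
Step 5 — Magnitude: |H| = 1 (-0.0 dB); phase: φ = -0.0°.

|H| = 1 (-0.0 dB), φ = -0.0°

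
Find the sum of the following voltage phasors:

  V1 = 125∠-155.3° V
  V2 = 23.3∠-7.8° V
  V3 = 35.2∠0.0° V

Step 1 — Convert each phasor to rectangular form:
  V1 = 125·(cos(-155.3°) + j·sin(-155.3°)) = -113.6 - j52.23 V
  V2 = 23.3·(cos(-7.8°) + j·sin(-7.8°)) = 23.08 - j3.162 V
  V3 = 35.2·(cos(0.0°) + j·sin(0.0°)) = 35.2 V
Step 2 — Sum components: V_total = -55.28 - j55.4 V.
Step 3 — Convert to polar: |V_total| = 78.26 V, ∠V_total = -134.9°.

V_total = 78.26∠-134.9° V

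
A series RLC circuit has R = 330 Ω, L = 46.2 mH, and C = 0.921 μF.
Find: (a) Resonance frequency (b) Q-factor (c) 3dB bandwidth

Step 1 — Resonance: ω₀ = 1/√(LC) = 1/√(0.0462·9.21e-07) = 4848 rad/s.
Step 2 — f₀ = ω₀/(2π) = 771.6 Hz.
Step 3 — Series Q: Q = ω₀L/R = 4848·0.0462/330 = 0.6787.
Step 4 — Bandwidth: Δω = ω₀/Q = 7143 rad/s; BW = Δω/(2π) = 1137 Hz.

(a) f₀ = 771.6 Hz  (b) Q = 0.6787  (c) BW = 1137 Hz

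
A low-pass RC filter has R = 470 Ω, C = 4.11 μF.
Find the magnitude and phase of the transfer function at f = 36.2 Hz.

Step 1 — Angular frequency: ω = 2π·36.2 = 227.5 rad/s.
Step 2 — Transfer function: H(jω) = 1/(1 + jωRC).
Step 3 — Denominator: 1 + jωRC = 1 + j·227.5·470·4.11e-06 = 1 + j0.4394.
Step 4 — H = 0.8382 - j0.3683.
Step 5 — Magnitude: |H| = 0.9155 (-0.8 dB); phase: φ = -23.7°.

|H| = 0.9155 (-0.8 dB), φ = -23.7°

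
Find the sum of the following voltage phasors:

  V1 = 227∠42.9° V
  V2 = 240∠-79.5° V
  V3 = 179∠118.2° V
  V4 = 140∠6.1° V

Step 1 — Convert each phasor to rectangular form:
  V1 = 227·(cos(42.9°) + j·sin(42.9°)) = 166.3 + j154.5 V
  V2 = 240·(cos(-79.5°) + j·sin(-79.5°)) = 43.74 - j236 V
  V3 = 179·(cos(118.2°) + j·sin(118.2°)) = -84.59 + j157.8 V
  V4 = 140·(cos(6.1°) + j·sin(6.1°)) = 139.2 + j14.88 V
Step 2 — Sum components: V_total = 264.6 + j91.17 V.
Step 3 — Convert to polar: |V_total| = 279.9 V, ∠V_total = 19.0°.

V_total = 279.9∠19.0° V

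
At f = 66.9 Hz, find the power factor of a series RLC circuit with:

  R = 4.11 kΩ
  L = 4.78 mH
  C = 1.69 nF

Step 1 — Angular frequency: ω = 2π·f = 2π·66.9 = 420.3 rad/s.
Step 2 — Component impedances:
  R: Z = R = 4110 Ω
  L: Z = jωL = j·420.3·0.00478 = 0 + j2.009 Ω
  C: Z = 1/(jωC) = -j/(ω·C) = 0 - j1.408e+06 Ω
Step 3 — Series combination: Z_total = R + L + C = 4110 - j1.408e+06 Ω = 1.408e+06∠-89.8° Ω.
Step 4 — Power factor: PF = cos(φ) = Re(Z)/|Z| = 4110/1.4077e+06 = 0.00292.
Step 5 — Type: Im(Z) = -1.408e+06 ⇒ leading (phase φ = -89.8°).

PF = 0.00292 (leading, φ = -89.8°)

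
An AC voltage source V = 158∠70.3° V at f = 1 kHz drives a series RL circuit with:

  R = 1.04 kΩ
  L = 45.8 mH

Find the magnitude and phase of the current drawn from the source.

Step 1 — Angular frequency: ω = 2π·f = 2π·1000 = 6283 rad/s.
Step 2 — Component impedances:
  R: Z = R = 1040 Ω
  L: Z = jωL = j·6283·0.0458 = 0 + j287.8 Ω
Step 3 — Series combination: Z_total = R + L = 1040 + j287.8 Ω = 1079∠15.5° Ω.
Step 4 — Source phasor: V = 158∠70.3° V = 53.26 + j148.8 V.
Step 5 — Ohm's law: I = V / Z_total = (53.26 + j148.8) / (1040 + j287.8) = 0.08433 + j0.1197 A.
Step 6 — Convert to polar: |I| = 0.1464 A, ∠I = 54.8°.

I = 0.1464∠54.8° A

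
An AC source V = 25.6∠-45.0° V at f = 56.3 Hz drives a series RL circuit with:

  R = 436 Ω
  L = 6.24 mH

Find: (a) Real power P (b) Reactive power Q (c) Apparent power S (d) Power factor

Step 1 — Angular frequency: ω = 2π·f = 2π·56.3 = 353.7 rad/s.
Step 2 — Component impedances:
  R: Z = R = 436 Ω
  L: Z = jωL = j·353.7·0.00624 = 0 + j2.207 Ω
Step 3 — Series combination: Z_total = R + L = 436 + j2.207 Ω = 436∠0.3° Ω.
Step 4 — Source phasor: V = 25.6∠-45.0° V = 18.1 - j18.1 V.
Step 5 — Current: I = V / Z = 0.04131 - j0.04173 A = 0.05871∠-45.3° A.
Step 6 — Complex power: S = V·I* = 1.503 + j0.00761 VA.
Step 7 — Real power: P = Re(S) = 1.503 W.
Step 8 — Reactive power: Q = Im(S) = 0.00761 VAR.
Step 9 — Apparent power: |S| = 1.503 VA.
Step 10 — Power factor: PF = P/|S| = 1 (lagging).

(a) P = 1.503 W  (b) Q = 0.00761 VAR  (c) S = 1.503 VA  (d) PF = 1 (lagging)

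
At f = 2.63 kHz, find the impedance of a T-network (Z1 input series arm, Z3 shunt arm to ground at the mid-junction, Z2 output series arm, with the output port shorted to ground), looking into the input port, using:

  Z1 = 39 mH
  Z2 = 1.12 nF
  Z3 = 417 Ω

Step 1 — Angular frequency: ω = 2π·f = 2π·2630 = 1.652e+04 rad/s.
Step 2 — Component impedances:
  Z1: Z = jωL = j·1.652e+04·0.039 = 0 + j644.5 Ω
  Z2: Z = 1/(jωC) = -j/(ω·C) = 0 - j5.403e+04 Ω
  Z3: Z = R = 417 Ω
Step 3 — With the output port shorted to ground, the output series arm Z2 runs from the junction to ground; the shunt arm Z3 also runs from the junction to ground. They appear in parallel: Z3 || Z2 = 417 - j3.218 Ω.
Step 4 — Series with input arm Z1: Z_in = Z1 + (Z3 || Z2) = 417 + j641.2 Ω = 764.9∠57.0° Ω.

Z = 417 + j641.2 Ω = 764.9∠57.0° Ω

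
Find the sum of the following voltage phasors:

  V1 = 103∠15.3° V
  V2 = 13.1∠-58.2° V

Step 1 — Convert each phasor to rectangular form:
  V1 = 103·(cos(15.3°) + j·sin(15.3°)) = 99.35 + j27.18 V
  V2 = 13.1·(cos(-58.2°) + j·sin(-58.2°)) = 6.903 - j11.13 V
Step 2 — Sum components: V_total = 106.3 + j16.05 V.
Step 3 — Convert to polar: |V_total| = 107.5 V, ∠V_total = 8.6°.

V_total = 107.5∠8.6° V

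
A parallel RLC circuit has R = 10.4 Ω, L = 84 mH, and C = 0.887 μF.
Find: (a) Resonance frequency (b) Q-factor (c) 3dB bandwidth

Step 1 — Resonance: ω₀ = 1/√(LC) = 1/√(0.084·8.87e-07) = 3664 rad/s.
Step 2 — f₀ = ω₀/(2π) = 583.1 Hz.
Step 3 — Parallel Q: Q = R/(ω₀L) = 10.4/(3664·0.084) = 0.0338.
Step 4 — Bandwidth: Δω = ω₀/Q = 1.084e+05 rad/s; BW = Δω/(2π) = 1.725e+04 Hz.

(a) f₀ = 583.1 Hz  (b) Q = 0.0338  (c) BW = 1.725e+04 Hz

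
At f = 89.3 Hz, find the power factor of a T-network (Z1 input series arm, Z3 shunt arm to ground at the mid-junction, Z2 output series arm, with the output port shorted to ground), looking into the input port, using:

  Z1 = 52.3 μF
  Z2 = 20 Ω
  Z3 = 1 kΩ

Step 1 — Angular frequency: ω = 2π·f = 2π·89.3 = 561.1 rad/s.
Step 2 — Component impedances:
  Z1: Z = 1/(jωC) = -j/(ω·C) = 0 - j34.08 Ω
  Z2: Z = R = 20 Ω
  Z3: Z = R = 1000 Ω
Step 3 — With the output port shorted to ground, the output series arm Z2 runs from the junction to ground; the shunt arm Z3 also runs from the junction to ground. They appear in parallel: Z3 || Z2 = 19.61 Ω.
Step 4 — Series with input arm Z1: Z_in = Z1 + (Z3 || Z2) = 19.61 - j34.08 Ω = 39.32∠-60.1° Ω.
Step 5 — Power factor: PF = cos(φ) = Re(Z)/|Z| = 19.61/39.32 = 0.4987.
Step 6 — Type: Im(Z) = -34.08 ⇒ leading (phase φ = -60.1°).

PF = 0.4987 (leading, φ = -60.1°)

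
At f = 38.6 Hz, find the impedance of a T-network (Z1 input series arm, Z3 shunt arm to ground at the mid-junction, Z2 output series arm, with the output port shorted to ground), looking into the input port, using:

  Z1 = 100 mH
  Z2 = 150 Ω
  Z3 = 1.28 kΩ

Step 1 — Angular frequency: ω = 2π·f = 2π·38.6 = 242.5 rad/s.
Step 2 — Component impedances:
  Z1: Z = jωL = j·242.5·0.1 = 0 + j24.25 Ω
  Z2: Z = R = 150 Ω
  Z3: Z = R = 1280 Ω
Step 3 — With the output port shorted to ground, the output series arm Z2 runs from the junction to ground; the shunt arm Z3 also runs from the junction to ground. They appear in parallel: Z3 || Z2 = 134.3 Ω.
Step 4 — Series with input arm Z1: Z_in = Z1 + (Z3 || Z2) = 134.3 + j24.25 Ω = 136.4∠10.2° Ω.

Z = 134.3 + j24.25 Ω = 136.4∠10.2° Ω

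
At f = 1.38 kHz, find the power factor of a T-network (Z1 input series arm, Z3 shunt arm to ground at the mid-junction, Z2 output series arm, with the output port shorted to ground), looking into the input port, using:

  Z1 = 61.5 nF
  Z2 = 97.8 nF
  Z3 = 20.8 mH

Step 1 — Angular frequency: ω = 2π·f = 2π·1380 = 8671 rad/s.
Step 2 — Component impedances:
  Z1: Z = 1/(jωC) = -j/(ω·C) = 0 - j1875 Ω
  Z2: Z = 1/(jωC) = -j/(ω·C) = 0 - j1179 Ω
  Z3: Z = jωL = j·8671·0.0208 = 0 + j180.4 Ω
Step 3 — With the output port shorted to ground, the output series arm Z2 runs from the junction to ground; the shunt arm Z3 also runs from the junction to ground. They appear in parallel: Z3 || Z2 = 0 + j212.9 Ω.
Step 4 — Series with input arm Z1: Z_in = Z1 + (Z3 || Z2) = 0 - j1662 Ω = 1662∠-90.0° Ω.
Step 5 — Power factor: PF = cos(φ) = Re(Z)/|Z| = 0/1662 = 0.
Step 6 — Type: Im(Z) = -1662 ⇒ leading (phase φ = -90.0°).

PF = 0 (leading, φ = -90.0°)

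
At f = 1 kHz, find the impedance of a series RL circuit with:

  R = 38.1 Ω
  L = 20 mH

Step 1 — Angular frequency: ω = 2π·f = 2π·1000 = 6283 rad/s.
Step 2 — Component impedances:
  R: Z = R = 38.1 Ω
  L: Z = jωL = j·6283·0.02 = 0 + j125.7 Ω
Step 3 — Series combination: Z_total = R + L = 38.1 + j125.7 Ω = 131.3∠73.1° Ω.

Z = 38.1 + j125.7 Ω = 131.3∠73.1° Ω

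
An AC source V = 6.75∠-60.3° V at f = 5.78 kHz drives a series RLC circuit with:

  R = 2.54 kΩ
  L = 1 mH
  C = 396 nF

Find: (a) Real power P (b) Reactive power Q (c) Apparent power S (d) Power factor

Step 1 — Angular frequency: ω = 2π·f = 2π·5780 = 3.632e+04 rad/s.
Step 2 — Component impedances:
  R: Z = R = 2540 Ω
  L: Z = jωL = j·3.632e+04·0.001 = 0 + j36.32 Ω
  C: Z = 1/(jωC) = -j/(ω·C) = 0 - j69.53 Ω
Step 3 — Series combination: Z_total = R + L + C = 2540 - j33.22 Ω = 2540∠-0.7° Ω.
Step 4 — Source phasor: V = 6.75∠-60.3° V = 3.344 - j5.863 V.
Step 5 — Current: I = V / Z = 0.001347 - j0.002291 A = 0.002657∠-59.6° A.
Step 6 — Complex power: S = V·I* = 0.01793 - j0.0002345 VA.
Step 7 — Real power: P = Re(S) = 0.01793 W.
Step 8 — Reactive power: Q = Im(S) = -0.0002345 VAR.
Step 9 — Apparent power: |S| = 0.01794 VA.
Step 10 — Power factor: PF = P/|S| = 0.9999 (leading).

(a) P = 0.01793 W  (b) Q = -0.0002345 VAR  (c) S = 0.01794 VA  (d) PF = 0.9999 (leading)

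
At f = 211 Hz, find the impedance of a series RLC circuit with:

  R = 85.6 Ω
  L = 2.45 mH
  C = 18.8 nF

Step 1 — Angular frequency: ω = 2π·f = 2π·211 = 1326 rad/s.
Step 2 — Component impedances:
  R: Z = R = 85.6 Ω
  L: Z = jωL = j·1326·0.00245 = 0 + j3.248 Ω
  C: Z = 1/(jωC) = -j/(ω·C) = 0 - j4.012e+04 Ω
Step 3 — Series combination: Z_total = R + L + C = 85.6 - j4.012e+04 Ω = 4.012e+04∠-89.9° Ω.

Z = 85.6 - j4.012e+04 Ω = 4.012e+04∠-89.9° Ω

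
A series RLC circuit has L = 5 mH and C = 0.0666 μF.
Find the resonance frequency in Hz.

Step 1 — Resonance condition Im(Z)=0 gives ω₀ = 1/√(LC).
Step 2 — ω₀ = 1/√(0.005·6.66e-08) = 5.48e+04 rad/s.
Step 3 — f₀ = ω₀/(2π) = 8722 Hz.

f₀ = 8722 Hz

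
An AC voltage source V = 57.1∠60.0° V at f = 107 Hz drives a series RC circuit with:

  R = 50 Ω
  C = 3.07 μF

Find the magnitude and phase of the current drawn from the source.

Step 1 — Angular frequency: ω = 2π·f = 2π·107 = 672.3 rad/s.
Step 2 — Component impedances:
  R: Z = R = 50 Ω
  C: Z = 1/(jωC) = -j/(ω·C) = 0 - j484.5 Ω
Step 3 — Series combination: Z_total = R + C = 50 - j484.5 Ω = 487.1∠-84.1° Ω.
Step 4 — Source phasor: V = 57.1∠60.0° V = 28.55 + j49.45 V.
Step 5 — Ohm's law: I = V / Z_total = (28.55 + j49.45) / (50 - j484.5) = -0.09497 + j0.06873 A.
Step 6 — Convert to polar: |I| = 0.1172 A, ∠I = 144.1°.

I = 0.1172∠144.1° A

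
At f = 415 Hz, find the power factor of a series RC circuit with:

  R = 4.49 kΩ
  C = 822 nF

Step 1 — Angular frequency: ω = 2π·f = 2π·415 = 2608 rad/s.
Step 2 — Component impedances:
  R: Z = R = 4490 Ω
  C: Z = 1/(jωC) = -j/(ω·C) = 0 - j466.6 Ω
Step 3 — Series combination: Z_total = R + C = 4490 - j466.6 Ω = 4514∠-5.9° Ω.
Step 4 — Power factor: PF = cos(φ) = Re(Z)/|Z| = 4490/4514.2 = 0.9946.
Step 5 — Type: Im(Z) = -466.6 ⇒ leading (phase φ = -5.9°).

PF = 0.9946 (leading, φ = -5.9°)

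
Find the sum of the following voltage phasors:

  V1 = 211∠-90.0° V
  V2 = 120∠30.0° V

Step 1 — Convert each phasor to rectangular form:
  V1 = 211·(cos(-90.0°) + j·sin(-90.0°)) = 0 - j211 V
  V2 = 120·(cos(30.0°) + j·sin(30.0°)) = 103.9 + j60 V
Step 2 — Sum components: V_total = 103.9 - j151 V.
Step 3 — Convert to polar: |V_total| = 183.3 V, ∠V_total = -55.5°.

V_total = 183.3∠-55.5° V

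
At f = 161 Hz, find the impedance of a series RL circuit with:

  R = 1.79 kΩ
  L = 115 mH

Step 1 — Angular frequency: ω = 2π·f = 2π·161 = 1012 rad/s.
Step 2 — Component impedances:
  R: Z = R = 1790 Ω
  L: Z = jωL = j·1012·0.115 = 0 + j116.3 Ω
Step 3 — Series combination: Z_total = R + L = 1790 + j116.3 Ω = 1794∠3.7° Ω.

Z = 1790 + j116.3 Ω = 1794∠3.7° Ω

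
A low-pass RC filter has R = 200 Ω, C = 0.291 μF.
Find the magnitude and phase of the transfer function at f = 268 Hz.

Step 1 — Angular frequency: ω = 2π·268 = 1684 rad/s.
Step 2 — Transfer function: H(jω) = 1/(1 + jωRC).
Step 3 — Denominator: 1 + jωRC = 1 + j·1684·200·2.91e-07 = 1 + j0.098.
Step 4 — H = 0.9905 - j0.09707.
Step 5 — Magnitude: |H| = 0.9952 (-0.0 dB); phase: φ = -5.6°.

|H| = 0.9952 (-0.0 dB), φ = -5.6°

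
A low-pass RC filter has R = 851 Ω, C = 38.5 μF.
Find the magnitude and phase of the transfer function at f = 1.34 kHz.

Step 1 — Angular frequency: ω = 2π·1340 = 8419 rad/s.
Step 2 — Transfer function: H(jω) = 1/(1 + jωRC).
Step 3 — Denominator: 1 + jωRC = 1 + j·8419·851·3.85e-05 = 1 + j275.9.
Step 4 — H = 1.314e-05 - j0.003625.
Step 5 — Magnitude: |H| = 0.003625 (-48.8 dB); phase: φ = -89.8°.

|H| = 0.003625 (-48.8 dB), φ = -89.8°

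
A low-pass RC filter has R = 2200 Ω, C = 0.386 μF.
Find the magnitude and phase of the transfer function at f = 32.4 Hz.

Step 1 — Angular frequency: ω = 2π·32.4 = 203.6 rad/s.
Step 2 — Transfer function: H(jω) = 1/(1 + jωRC).
Step 3 — Denominator: 1 + jωRC = 1 + j·203.6·2200·3.86e-07 = 1 + j0.1729.
Step 4 — H = 0.971 - j0.1679.
Step 5 — Magnitude: |H| = 0.9854 (-0.1 dB); phase: φ = -9.8°.

|H| = 0.9854 (-0.1 dB), φ = -9.8°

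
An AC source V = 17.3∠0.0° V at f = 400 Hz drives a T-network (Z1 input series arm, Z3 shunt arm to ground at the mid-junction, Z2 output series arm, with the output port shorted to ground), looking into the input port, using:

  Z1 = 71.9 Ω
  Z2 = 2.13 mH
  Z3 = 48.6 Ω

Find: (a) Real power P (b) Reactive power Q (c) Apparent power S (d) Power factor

Step 1 — Angular frequency: ω = 2π·f = 2π·400 = 2513 rad/s.
Step 2 — Component impedances:
  Z1: Z = R = 71.9 Ω
  Z2: Z = jωL = j·2513·0.00213 = 0 + j5.353 Ω
  Z3: Z = R = 48.6 Ω
Step 3 — With the output port shorted to ground, the output series arm Z2 runs from the junction to ground; the shunt arm Z3 also runs from the junction to ground. They appear in parallel: Z3 || Z2 = 0.5826 + j5.289 Ω.
Step 4 — Series with input arm Z1: Z_in = Z1 + (Z3 || Z2) = 72.48 + j5.289 Ω = 72.68∠4.2° Ω.
Step 5 — Source phasor: V = 17.3∠0.0° V = 17.3 V.
Step 6 — Current: I = V / Z = 0.2374 - j0.01732 A = 0.238∠-4.2° A.
Step 7 — Complex power: S = V·I* = 4.107 + j0.2997 VA.
Step 8 — Real power: P = Re(S) = 4.107 W.
Step 9 — Reactive power: Q = Im(S) = 0.2997 VAR.
Step 10 — Apparent power: |S| = 4.118 VA.
Step 11 — Power factor: PF = P/|S| = 0.9973 (lagging).

(a) P = 4.107 W  (b) Q = 0.2997 VAR  (c) S = 4.118 VA  (d) PF = 0.9973 (lagging)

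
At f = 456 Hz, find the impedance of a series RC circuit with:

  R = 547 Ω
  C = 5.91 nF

Step 1 — Angular frequency: ω = 2π·f = 2π·456 = 2865 rad/s.
Step 2 — Component impedances:
  R: Z = R = 547 Ω
  C: Z = 1/(jωC) = -j/(ω·C) = 0 - j5.906e+04 Ω
Step 3 — Series combination: Z_total = R + C = 547 - j5.906e+04 Ω = 5.906e+04∠-89.5° Ω.

Z = 547 - j5.906e+04 Ω = 5.906e+04∠-89.5° Ω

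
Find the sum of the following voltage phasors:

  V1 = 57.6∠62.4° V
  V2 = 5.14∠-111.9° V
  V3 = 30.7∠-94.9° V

Step 1 — Convert each phasor to rectangular form:
  V1 = 57.6·(cos(62.4°) + j·sin(62.4°)) = 26.69 + j51.05 V
  V2 = 5.14·(cos(-111.9°) + j·sin(-111.9°)) = -1.917 - j4.769 V
  V3 = 30.7·(cos(-94.9°) + j·sin(-94.9°)) = -2.622 - j30.59 V
Step 2 — Sum components: V_total = 22.15 + j15.69 V.
Step 3 — Convert to polar: |V_total| = 27.14 V, ∠V_total = 35.3°.

V_total = 27.14∠35.3° V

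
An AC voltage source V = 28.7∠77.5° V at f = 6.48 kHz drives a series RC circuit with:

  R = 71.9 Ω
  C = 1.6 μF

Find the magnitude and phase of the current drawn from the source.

Step 1 — Angular frequency: ω = 2π·f = 2π·6480 = 4.072e+04 rad/s.
Step 2 — Component impedances:
  R: Z = R = 71.9 Ω
  C: Z = 1/(jωC) = -j/(ω·C) = 0 - j15.35 Ω
Step 3 — Series combination: Z_total = R + C = 71.9 - j15.35 Ω = 73.52∠-12.1° Ω.
Step 4 — Source phasor: V = 28.7∠77.5° V = 6.212 + j28.02 V.
Step 5 — Ohm's law: I = V / Z_total = (6.212 + j28.02) / (71.9 - j15.35) = 0.003055 + j0.3904 A.
Step 6 — Convert to polar: |I| = 0.3904 A, ∠I = 89.6°.

I = 0.3904∠89.6° A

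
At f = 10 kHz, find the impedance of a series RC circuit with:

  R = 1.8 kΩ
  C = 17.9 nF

Step 1 — Angular frequency: ω = 2π·f = 2π·1e+04 = 6.283e+04 rad/s.
Step 2 — Component impedances:
  R: Z = R = 1800 Ω
  C: Z = 1/(jωC) = -j/(ω·C) = 0 - j889.1 Ω
Step 3 — Series combination: Z_total = R + C = 1800 - j889.1 Ω = 2008∠-26.3° Ω.

Z = 1800 - j889.1 Ω = 2008∠-26.3° Ω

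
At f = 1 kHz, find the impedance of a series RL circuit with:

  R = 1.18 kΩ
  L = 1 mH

Step 1 — Angular frequency: ω = 2π·f = 2π·1000 = 6283 rad/s.
Step 2 — Component impedances:
  R: Z = R = 1180 Ω
  L: Z = jωL = j·6283·0.001 = 0 + j6.283 Ω
Step 3 — Series combination: Z_total = R + L = 1180 + j6.283 Ω = 1180∠0.3° Ω.

Z = 1180 + j6.283 Ω = 1180∠0.3° Ω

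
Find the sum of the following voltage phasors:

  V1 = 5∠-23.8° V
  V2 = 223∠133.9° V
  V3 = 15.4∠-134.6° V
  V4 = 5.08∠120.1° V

Step 1 — Convert each phasor to rectangular form:
  V1 = 5·(cos(-23.8°) + j·sin(-23.8°)) = 4.575 - j2.018 V
  V2 = 223·(cos(133.9°) + j·sin(133.9°)) = -154.6 + j160.7 V
  V3 = 15.4·(cos(-134.6°) + j·sin(-134.6°)) = -10.81 - j10.97 V
  V4 = 5.08·(cos(120.1°) + j·sin(120.1°)) = -2.548 + j4.395 V
Step 2 — Sum components: V_total = -163.4 + j152.1 V.
Step 3 — Convert to polar: |V_total| = 223.2 V, ∠V_total = 137.1°.

V_total = 223.2∠137.1° V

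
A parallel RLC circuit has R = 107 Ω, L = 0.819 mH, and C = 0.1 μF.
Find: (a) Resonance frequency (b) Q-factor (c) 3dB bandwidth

Step 1 — Resonance: ω₀ = 1/√(LC) = 1/√(0.000819·1e-07) = 1.105e+05 rad/s.
Step 2 — f₀ = ω₀/(2π) = 1.759e+04 Hz.
Step 3 — Parallel Q: Q = R/(ω₀L) = 107/(1.105e+05·0.000819) = 1.182.
Step 4 — Bandwidth: Δω = ω₀/Q = 9.346e+04 rad/s; BW = Δω/(2π) = 1.487e+04 Hz.

(a) f₀ = 1.759e+04 Hz  (b) Q = 1.182  (c) BW = 1.487e+04 Hz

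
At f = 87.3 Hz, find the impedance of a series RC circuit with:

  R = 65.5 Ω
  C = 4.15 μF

Step 1 — Angular frequency: ω = 2π·f = 2π·87.3 = 548.5 rad/s.
Step 2 — Component impedances:
  R: Z = R = 65.5 Ω
  C: Z = 1/(jωC) = -j/(ω·C) = 0 - j439.3 Ω
Step 3 — Series combination: Z_total = R + C = 65.5 - j439.3 Ω = 444.2∠-81.5° Ω.

Z = 65.5 - j439.3 Ω = 444.2∠-81.5° Ω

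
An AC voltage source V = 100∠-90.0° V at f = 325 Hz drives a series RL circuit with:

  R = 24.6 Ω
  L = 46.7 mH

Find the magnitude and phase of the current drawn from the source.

Step 1 — Angular frequency: ω = 2π·f = 2π·325 = 2042 rad/s.
Step 2 — Component impedances:
  R: Z = R = 24.6 Ω
  L: Z = jωL = j·2042·0.0467 = 0 + j95.36 Ω
Step 3 — Series combination: Z_total = R + L = 24.6 + j95.36 Ω = 98.48∠75.5° Ω.
Step 4 — Source phasor: V = 100∠-90.0° V = 0 - j100 V.
Step 5 — Ohm's law: I = V / Z_total = (0 - j100) / (24.6 + j95.36) = -0.9832 - j0.2536 A.
Step 6 — Convert to polar: |I| = 1.015 A, ∠I = -165.5°.

I = 1.015∠-165.5° A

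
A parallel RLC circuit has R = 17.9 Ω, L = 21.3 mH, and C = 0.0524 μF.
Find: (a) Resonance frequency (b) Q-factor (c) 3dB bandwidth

Step 1 — Resonance: ω₀ = 1/√(LC) = 1/√(0.0213·5.24e-08) = 2.993e+04 rad/s.
Step 2 — f₀ = ω₀/(2π) = 4764 Hz.
Step 3 — Parallel Q: Q = R/(ω₀L) = 17.9/(2.993e+04·0.0213) = 0.02808.
Step 4 — Bandwidth: Δω = ω₀/Q = 1.066e+06 rad/s; BW = Δω/(2π) = 1.697e+05 Hz.

(a) f₀ = 4764 Hz  (b) Q = 0.02808  (c) BW = 1.697e+05 Hz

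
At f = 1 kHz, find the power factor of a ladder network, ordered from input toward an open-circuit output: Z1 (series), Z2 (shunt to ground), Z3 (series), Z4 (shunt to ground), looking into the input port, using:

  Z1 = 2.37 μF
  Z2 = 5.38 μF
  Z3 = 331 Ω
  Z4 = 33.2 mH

Step 1 — Angular frequency: ω = 2π·f = 2π·1000 = 6283 rad/s.
Step 2 — Component impedances:
  Z1: Z = 1/(jωC) = -j/(ω·C) = 0 - j67.15 Ω
  Z2: Z = 1/(jωC) = -j/(ω·C) = 0 - j29.58 Ω
  Z3: Z = R = 331 Ω
  Z4: Z = jωL = j·6283·0.0332 = 0 + j208.6 Ω
Step 3 — Ladder network (open output): work backward from the far end, alternating series and parallel combinations. Z_in = 2.046 - j97.84 Ω = 97.86∠-88.8° Ω.
Step 4 — Power factor: PF = cos(φ) = Re(Z)/|Z| = 2.0456/97.864 = 0.0209.
Step 5 — Type: Im(Z) = -97.84 ⇒ leading (phase φ = -88.8°).

PF = 0.0209 (leading, φ = -88.8°)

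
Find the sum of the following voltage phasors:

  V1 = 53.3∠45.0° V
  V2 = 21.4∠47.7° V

Step 1 — Convert each phasor to rectangular form:
  V1 = 53.3·(cos(45.0°) + j·sin(45.0°)) = 37.69 + j37.69 V
  V2 = 21.4·(cos(47.7°) + j·sin(47.7°)) = 14.4 + j15.83 V
Step 2 — Sum components: V_total = 52.09 + j53.52 V.
Step 3 — Convert to polar: |V_total| = 74.68 V, ∠V_total = 45.8°.

V_total = 74.68∠45.8° V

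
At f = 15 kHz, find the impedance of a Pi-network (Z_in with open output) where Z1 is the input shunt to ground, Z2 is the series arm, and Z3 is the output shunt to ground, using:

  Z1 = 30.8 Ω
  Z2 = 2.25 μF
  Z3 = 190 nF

Step 1 — Angular frequency: ω = 2π·f = 2π·1.5e+04 = 9.425e+04 rad/s.
Step 2 — Component impedances:
  Z1: Z = R = 30.8 Ω
  Z2: Z = 1/(jωC) = -j/(ω·C) = 0 - j4.716 Ω
  Z3: Z = 1/(jωC) = -j/(ω·C) = 0 - j55.84 Ω
Step 3 — With open output, the series arm Z2 and the output shunt Z3 appear in series to ground: Z2 + Z3 = 0 - j60.56 Ω.
Step 4 — Parallel with input shunt Z1: Z_in = Z1 || (Z2 + Z3) = 24.47 - j12.45 Ω = 27.45∠-27.0° Ω.

Z = 24.47 - j12.45 Ω = 27.45∠-27.0° Ω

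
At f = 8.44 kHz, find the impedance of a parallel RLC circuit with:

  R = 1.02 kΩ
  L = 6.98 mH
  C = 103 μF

Step 1 — Angular frequency: ω = 2π·f = 2π·8440 = 5.303e+04 rad/s.
Step 2 — Component impedances:
  R: Z = R = 1020 Ω
  L: Z = jωL = j·5.303e+04·0.00698 = 0 + j370.1 Ω
  C: Z = 1/(jωC) = -j/(ω·C) = 0 - j0.1831 Ω
Step 3 — Parallel combination: 1/Z_total = 1/R + 1/L + 1/C; Z_total = 3.289e-05 - j0.1832 Ω = 0.1832∠-90.0° Ω.

Z = 3.289e-05 - j0.1832 Ω = 0.1832∠-90.0° Ω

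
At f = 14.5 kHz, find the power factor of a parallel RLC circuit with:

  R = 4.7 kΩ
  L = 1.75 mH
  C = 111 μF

Step 1 — Angular frequency: ω = 2π·f = 2π·1.45e+04 = 9.111e+04 rad/s.
Step 2 — Component impedances:
  R: Z = R = 4700 Ω
  L: Z = jωL = j·9.111e+04·0.00175 = 0 + j159.4 Ω
  C: Z = 1/(jωC) = -j/(ω·C) = 0 - j0.09888 Ω
Step 3 — Parallel combination: 1/Z_total = 1/R + 1/L + 1/C; Z_total = 2.083e-06 - j0.09895 Ω = 0.09895∠-90.0° Ω.
Step 4 — Power factor: PF = cos(φ) = Re(Z)/|Z| = 2.083e-06/0.09895 = 2.105e-05.
Step 5 — Type: Im(Z) = -0.09895 ⇒ leading (phase φ = -90.0°).

PF = 2.105e-05 (leading, φ = -90.0°)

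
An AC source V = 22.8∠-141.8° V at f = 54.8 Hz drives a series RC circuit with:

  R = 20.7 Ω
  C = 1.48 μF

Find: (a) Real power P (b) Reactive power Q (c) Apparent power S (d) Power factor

Step 1 — Angular frequency: ω = 2π·f = 2π·54.8 = 344.3 rad/s.
Step 2 — Component impedances:
  R: Z = R = 20.7 Ω
  C: Z = 1/(jωC) = -j/(ω·C) = 0 - j1962 Ω
Step 3 — Series combination: Z_total = R + C = 20.7 - j1962 Ω = 1962∠-89.4° Ω.
Step 4 — Source phasor: V = 22.8∠-141.8° V = -17.92 - j14.1 V.
Step 5 — Current: I = V / Z = 0.007088 - j0.009205 A = 0.01162∠-52.4° A.
Step 6 — Complex power: S = V·I* = 0.002794 - j0.2649 VA.
Step 7 — Real power: P = Re(S) = 0.002794 W.
Step 8 — Reactive power: Q = Im(S) = -0.2649 VAR.
Step 9 — Apparent power: |S| = 0.2649 VA.
Step 10 — Power factor: PF = P/|S| = 0.01055 (leading).

(a) P = 0.002794 W  (b) Q = -0.2649 VAR  (c) S = 0.2649 VA  (d) PF = 0.01055 (leading)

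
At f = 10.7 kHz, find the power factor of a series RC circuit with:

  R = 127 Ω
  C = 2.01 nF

Step 1 — Angular frequency: ω = 2π·f = 2π·1.07e+04 = 6.723e+04 rad/s.
Step 2 — Component impedances:
  R: Z = R = 127 Ω
  C: Z = 1/(jωC) = -j/(ω·C) = 0 - j7400 Ω
Step 3 — Series combination: Z_total = R + C = 127 - j7400 Ω = 7401∠-89.0° Ω.
Step 4 — Power factor: PF = cos(φ) = Re(Z)/|Z| = 127/7401 = 0.01716.
Step 5 — Type: Im(Z) = -7400 ⇒ leading (phase φ = -89.0°).

PF = 0.01716 (leading, φ = -89.0°)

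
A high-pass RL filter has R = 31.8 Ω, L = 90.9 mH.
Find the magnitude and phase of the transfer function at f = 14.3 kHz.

Step 1 — Angular frequency: ω = 2π·1.43e+04 = 8.985e+04 rad/s.
Step 2 — Transfer function: H(jω) = jωL/(R + jωL).
Step 3 — Numerator jωL = j·8167; denominator R + jωL = 31.8 + j8167.
Step 4 — H = 1 + j0.003894.
Step 5 — Magnitude: |H| = 1 (-0.0 dB); phase: φ = 0.2°.

|H| = 1 (-0.0 dB), φ = 0.2°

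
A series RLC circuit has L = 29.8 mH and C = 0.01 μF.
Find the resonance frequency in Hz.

Step 1 — Resonance condition Im(Z)=0 gives ω₀ = 1/√(LC).
Step 2 — ω₀ = 1/√(0.0298·1e-08) = 5.793e+04 rad/s.
Step 3 — f₀ = ω₀/(2π) = 9220 Hz.

f₀ = 9220 Hz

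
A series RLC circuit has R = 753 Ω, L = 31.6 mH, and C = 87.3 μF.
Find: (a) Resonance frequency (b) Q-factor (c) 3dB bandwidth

Step 1 — Resonance: ω₀ = 1/√(LC) = 1/√(0.0316·8.73e-05) = 602.1 rad/s.
Step 2 — f₀ = ω₀/(2π) = 95.82 Hz.
Step 3 — Series Q: Q = ω₀L/R = 602.1·0.0316/753 = 0.02527.
Step 4 — Bandwidth: Δω = ω₀/Q = 2.383e+04 rad/s; BW = Δω/(2π) = 3793 Hz.

(a) f₀ = 95.82 Hz  (b) Q = 0.02527  (c) BW = 3793 Hz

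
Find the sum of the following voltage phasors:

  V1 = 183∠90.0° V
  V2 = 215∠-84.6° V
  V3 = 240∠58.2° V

Step 1 — Convert each phasor to rectangular form:
  V1 = 183·(cos(90.0°) + j·sin(90.0°)) = 0 + j183 V
  V2 = 215·(cos(-84.6°) + j·sin(-84.6°)) = 20.23 - j214 V
  V3 = 240·(cos(58.2°) + j·sin(58.2°)) = 126.5 + j204 V
Step 2 — Sum components: V_total = 146.7 + j172.9 V.
Step 3 — Convert to polar: |V_total| = 226.8 V, ∠V_total = 49.7°.

V_total = 226.8∠49.7° V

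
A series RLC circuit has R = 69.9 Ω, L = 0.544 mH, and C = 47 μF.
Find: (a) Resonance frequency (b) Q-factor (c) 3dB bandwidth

Step 1 — Resonance: ω₀ = 1/√(LC) = 1/√(0.000544·4.7e-05) = 6254 rad/s.
Step 2 — f₀ = ω₀/(2π) = 995.3 Hz.
Step 3 — Series Q: Q = ω₀L/R = 6254·0.000544/69.9 = 0.04867.
Step 4 — Bandwidth: Δω = ω₀/Q = 1.285e+05 rad/s; BW = Δω/(2π) = 2.045e+04 Hz.

(a) f₀ = 995.3 Hz  (b) Q = 0.04867  (c) BW = 2.045e+04 Hz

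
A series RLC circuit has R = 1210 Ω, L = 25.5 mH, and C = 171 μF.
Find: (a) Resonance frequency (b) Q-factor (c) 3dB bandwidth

Step 1 — Resonance: ω₀ = 1/√(LC) = 1/√(0.0255·0.000171) = 478.9 rad/s.
Step 2 — f₀ = ω₀/(2π) = 76.22 Hz.
Step 3 — Series Q: Q = ω₀L/R = 478.9·0.0255/1210 = 0.01009.
Step 4 — Bandwidth: Δω = ω₀/Q = 4.745e+04 rad/s; BW = Δω/(2π) = 7552 Hz.

(a) f₀ = 76.22 Hz  (b) Q = 0.01009  (c) BW = 7552 Hz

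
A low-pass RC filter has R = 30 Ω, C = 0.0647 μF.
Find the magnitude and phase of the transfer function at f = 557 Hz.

Step 1 — Angular frequency: ω = 2π·557 = 3500 rad/s.
Step 2 — Transfer function: H(jω) = 1/(1 + jωRC).
Step 3 — Denominator: 1 + jωRC = 1 + j·3500·30·6.47e-08 = 1 + j0.006793.
Step 4 — H = 1 - j0.006793.
Step 5 — Magnitude: |H| = 1 (-0.0 dB); phase: φ = -0.4°.

|H| = 1 (-0.0 dB), φ = -0.4°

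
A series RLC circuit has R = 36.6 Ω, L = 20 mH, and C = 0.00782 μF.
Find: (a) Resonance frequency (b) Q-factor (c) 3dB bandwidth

Step 1 — Resonance condition Im(Z)=0 gives ω₀ = 1/√(LC).
Step 2 — ω₀ = 1/√(0.02·7.82e-09) = 7.996e+04 rad/s.
Step 3 — f₀ = ω₀/(2π) = 1.273e+04 Hz.
Step 4 — Series Q: Q = ω₀L/R = 7.996e+04·0.02/36.6 = 43.69.
Step 5 — 3dB bandwidth: Δω = ω₀/Q = 1830 rad/s; BW = Δω/(2π) = 291.3 Hz.

(a) f₀ = 1.273e+04 Hz  (b) Q = 43.69  (c) BW = 291.3 Hz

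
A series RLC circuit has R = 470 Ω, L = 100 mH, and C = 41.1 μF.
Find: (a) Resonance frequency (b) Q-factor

Step 1 — Resonance condition Im(Z)=0 gives ω₀ = 1/√(LC).
Step 2 — ω₀ = 1/√(0.1·4.11e-05) = 493.3 rad/s.
Step 3 — f₀ = ω₀/(2π) = 78.51 Hz.
Step 4 — Series Q: Q = ω₀L/R = 493.3·0.1/470 = 0.1049.

(a) f₀ = 78.51 Hz  (b) Q = 0.1049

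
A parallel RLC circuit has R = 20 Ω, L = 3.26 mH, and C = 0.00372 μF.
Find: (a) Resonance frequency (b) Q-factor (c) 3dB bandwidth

Step 1 — Resonance: ω₀ = 1/√(LC) = 1/√(0.00326·3.72e-09) = 2.872e+05 rad/s.
Step 2 — f₀ = ω₀/(2π) = 4.57e+04 Hz.
Step 3 — Parallel Q: Q = R/(ω₀L) = 20/(2.872e+05·0.00326) = 0.02136.
Step 4 — Bandwidth: Δω = ω₀/Q = 1.344e+07 rad/s; BW = Δω/(2π) = 2.139e+06 Hz.

(a) f₀ = 4.57e+04 Hz  (b) Q = 0.02136  (c) BW = 2.139e+06 Hz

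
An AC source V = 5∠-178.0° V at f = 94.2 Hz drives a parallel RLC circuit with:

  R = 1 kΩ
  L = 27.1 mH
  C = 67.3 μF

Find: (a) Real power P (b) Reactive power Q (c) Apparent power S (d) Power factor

Step 1 — Angular frequency: ω = 2π·f = 2π·94.2 = 591.9 rad/s.
Step 2 — Component impedances:
  R: Z = R = 1000 Ω
  L: Z = jωL = j·591.9·0.0271 = 0 + j16.04 Ω
  C: Z = 1/(jωC) = -j/(ω·C) = 0 - j25.1 Ω
Step 3 — Parallel combination: 1/Z_total = 1/R + 1/L + 1/C; Z_total = 1.969 + j44.33 Ω = 44.38∠87.5° Ω.
Step 4 — Source phasor: V = 5∠-178.0° V = -4.997 - j0.1745 V.
Step 5 — Current: I = V / Z = -0.008925 + j0.1123 A = 0.1127∠94.5° A.
Step 6 — Complex power: S = V·I* = 0.025 + j0.5628 VA.
Step 7 — Real power: P = Re(S) = 0.025 W.
Step 8 — Reactive power: Q = Im(S) = 0.5628 VAR.
Step 9 — Apparent power: |S| = 0.5633 VA.
Step 10 — Power factor: PF = P/|S| = 0.04438 (lagging).

(a) P = 0.025 W  (b) Q = 0.5628 VAR  (c) S = 0.5633 VA  (d) PF = 0.04438 (lagging)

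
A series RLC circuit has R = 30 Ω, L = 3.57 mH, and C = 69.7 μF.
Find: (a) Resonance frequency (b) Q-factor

Step 1 — Resonance condition Im(Z)=0 gives ω₀ = 1/√(LC).
Step 2 — ω₀ = 1/√(0.00357·6.97e-05) = 2005 rad/s.
Step 3 — f₀ = ω₀/(2π) = 319.1 Hz.
Step 4 — Series Q: Q = ω₀L/R = 2005·0.00357/30 = 0.2386.

(a) f₀ = 319.1 Hz  (b) Q = 0.2386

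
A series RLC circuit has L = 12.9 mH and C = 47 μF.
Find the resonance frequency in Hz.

Step 1 — Resonance condition Im(Z)=0 gives ω₀ = 1/√(LC).
Step 2 — ω₀ = 1/√(0.0129·4.7e-05) = 1284 rad/s.
Step 3 — f₀ = ω₀/(2π) = 204.4 Hz.

f₀ = 204.4 Hz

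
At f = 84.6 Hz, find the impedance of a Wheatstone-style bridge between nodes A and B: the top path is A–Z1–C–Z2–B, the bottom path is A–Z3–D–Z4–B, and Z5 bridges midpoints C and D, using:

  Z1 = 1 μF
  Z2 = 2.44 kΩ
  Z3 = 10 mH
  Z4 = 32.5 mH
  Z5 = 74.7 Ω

Step 1 — Angular frequency: ω = 2π·f = 2π·84.6 = 531.6 rad/s.
Step 2 — Component impedances:
  Z1: Z = 1/(jωC) = -j/(ω·C) = 0 - j1881 Ω
  Z2: Z = R = 2440 Ω
  Z3: Z = jωL = j·531.6·0.01 = 0 + j5.316 Ω
  Z4: Z = jωL = j·531.6·0.0325 = 0 + j17.28 Ω
  Z5: Z = R = 74.7 Ω
Step 3 — Bridge requires nodal analysis (the Z5 bridge couples midpoints C and D, so the two paths cannot be reduced to a simple series/parallel combination). Setting node B to ground and injecting 1 A at node A, the 3-node admittance system at A, C, D solves to V_A = Z_AB = 0.1194 + j22.61 Ω = 22.61∠89.7° Ω.

Z = 0.1194 + j22.61 Ω = 22.61∠89.7° Ω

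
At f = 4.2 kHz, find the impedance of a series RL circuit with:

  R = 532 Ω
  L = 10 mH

Step 1 — Angular frequency: ω = 2π·f = 2π·4200 = 2.639e+04 rad/s.
Step 2 — Component impedances:
  R: Z = R = 532 Ω
  L: Z = jωL = j·2.639e+04·0.01 = 0 + j263.9 Ω
Step 3 — Series combination: Z_total = R + L = 532 + j263.9 Ω = 593.9∠26.4° Ω.

Z = 532 + j263.9 Ω = 593.9∠26.4° Ω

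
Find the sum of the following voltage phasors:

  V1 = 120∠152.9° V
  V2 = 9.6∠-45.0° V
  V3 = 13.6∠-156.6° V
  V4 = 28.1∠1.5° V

Step 1 — Convert each phasor to rectangular form:
  V1 = 120·(cos(152.9°) + j·sin(152.9°)) = -106.8 + j54.67 V
  V2 = 9.6·(cos(-45.0°) + j·sin(-45.0°)) = 6.788 - j6.788 V
  V3 = 13.6·(cos(-156.6°) + j·sin(-156.6°)) = -12.48 - j5.401 V
  V4 = 28.1·(cos(1.5°) + j·sin(1.5°)) = 28.09 + j0.7356 V
Step 2 — Sum components: V_total = -84.43 + j43.21 V.
Step 3 — Convert to polar: |V_total| = 94.84 V, ∠V_total = 152.9°.

V_total = 94.84∠152.9° V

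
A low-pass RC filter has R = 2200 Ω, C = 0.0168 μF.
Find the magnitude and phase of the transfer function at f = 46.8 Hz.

Step 1 — Angular frequency: ω = 2π·46.8 = 294.1 rad/s.
Step 2 — Transfer function: H(jω) = 1/(1 + jωRC).
Step 3 — Denominator: 1 + jωRC = 1 + j·294.1·2200·1.68e-08 = 1 + j0.01087.
Step 4 — H = 0.9999 - j0.01087.
Step 5 — Magnitude: |H| = 0.9999 (-0.0 dB); phase: φ = -0.6°.

|H| = 0.9999 (-0.0 dB), φ = -0.6°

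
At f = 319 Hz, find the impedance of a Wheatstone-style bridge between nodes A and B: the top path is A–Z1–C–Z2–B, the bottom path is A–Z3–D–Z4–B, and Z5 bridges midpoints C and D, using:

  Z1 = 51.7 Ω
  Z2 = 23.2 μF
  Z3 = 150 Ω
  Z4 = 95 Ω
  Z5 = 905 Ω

Step 1 — Angular frequency: ω = 2π·f = 2π·319 = 2004 rad/s.
Step 2 — Component impedances:
  Z1: Z = R = 51.7 Ω
  Z2: Z = 1/(jωC) = -j/(ω·C) = 0 - j21.51 Ω
  Z3: Z = R = 150 Ω
  Z4: Z = R = 95 Ω
  Z5: Z = R = 905 Ω
Step 3 — Bridge requires nodal analysis (the Z5 bridge couples midpoints C and D, so the two paths cannot be reduced to a simple series/parallel combination). Setting node B to ground and injecting 1 A at node A, the 3-node admittance system at A, C, D solves to V_A = Z_AB = 43.65 - j14.98 Ω = 46.15∠-18.9° Ω.

Z = 43.65 - j14.98 Ω = 46.15∠-18.9° Ω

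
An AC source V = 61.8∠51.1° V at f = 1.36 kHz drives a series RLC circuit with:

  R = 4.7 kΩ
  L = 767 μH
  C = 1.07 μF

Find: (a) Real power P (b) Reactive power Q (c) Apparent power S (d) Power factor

Step 1 — Angular frequency: ω = 2π·f = 2π·1360 = 8545 rad/s.
Step 2 — Component impedances:
  R: Z = R = 4700 Ω
  L: Z = jωL = j·8545·0.000767 = 0 + j6.554 Ω
  C: Z = 1/(jωC) = -j/(ω·C) = 0 - j109.4 Ω
Step 3 — Series combination: Z_total = R + L + C = 4700 - j102.8 Ω = 4701∠-1.3° Ω.
Step 4 — Source phasor: V = 61.8∠51.1° V = 38.81 + j48.1 V.
Step 5 — Current: I = V / Z = 0.008029 + j0.01041 A = 0.01315∠52.4° A.
Step 6 — Complex power: S = V·I* = 0.8122 - j0.01777 VA.
Step 7 — Real power: P = Re(S) = 0.8122 W.
Step 8 — Reactive power: Q = Im(S) = -0.01777 VAR.
Step 9 — Apparent power: |S| = 0.8124 VA.
Step 10 — Power factor: PF = P/|S| = 0.9998 (leading).

(a) P = 0.8122 W  (b) Q = -0.01777 VAR  (c) S = 0.8124 VA  (d) PF = 0.9998 (leading)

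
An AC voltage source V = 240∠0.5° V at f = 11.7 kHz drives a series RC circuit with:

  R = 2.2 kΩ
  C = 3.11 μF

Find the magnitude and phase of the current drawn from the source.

Step 1 — Angular frequency: ω = 2π·f = 2π·1.17e+04 = 7.351e+04 rad/s.
Step 2 — Component impedances:
  R: Z = R = 2200 Ω
  C: Z = 1/(jωC) = -j/(ω·C) = 0 - j4.374 Ω
Step 3 — Series combination: Z_total = R + C = 2200 - j4.374 Ω = 2200∠-0.1° Ω.
Step 4 — Source phasor: V = 240∠0.5° V = 240 + j2.094 V.
Step 5 — Ohm's law: I = V / Z_total = (240 + j2.094) / (2200 - j4.374) = 0.1091 + j0.001169 A.
Step 6 — Convert to polar: |I| = 0.1091 A, ∠I = 0.6°.

I = 0.1091∠0.6° A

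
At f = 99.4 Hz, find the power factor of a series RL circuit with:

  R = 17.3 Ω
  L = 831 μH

Step 1 — Angular frequency: ω = 2π·f = 2π·99.4 = 624.5 rad/s.
Step 2 — Component impedances:
  R: Z = R = 17.3 Ω
  L: Z = jωL = j·624.5·0.000831 = 0 + j0.519 Ω
Step 3 — Series combination: Z_total = R + L = 17.3 + j0.519 Ω = 17.31∠1.7° Ω.
Step 4 — Power factor: PF = cos(φ) = Re(Z)/|Z| = 17.3/17.30778 = 0.9996.
Step 5 — Type: Im(Z) = 0.519 ⇒ lagging (phase φ = 1.7°).

PF = 0.9996 (lagging, φ = 1.7°)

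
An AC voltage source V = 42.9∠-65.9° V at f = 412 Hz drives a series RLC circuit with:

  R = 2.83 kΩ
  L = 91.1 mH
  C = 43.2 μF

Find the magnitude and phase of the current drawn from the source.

Step 1 — Angular frequency: ω = 2π·f = 2π·412 = 2589 rad/s.
Step 2 — Component impedances:
  R: Z = R = 2830 Ω
  L: Z = jωL = j·2589·0.0911 = 0 + j235.8 Ω
  C: Z = 1/(jωC) = -j/(ω·C) = 0 - j8.942 Ω
Step 3 — Series combination: Z_total = R + L + C = 2830 + j226.9 Ω = 2839∠4.6° Ω.
Step 4 — Source phasor: V = 42.9∠-65.9° V = 17.52 - j39.16 V.
Step 5 — Ohm's law: I = V / Z_total = (17.52 - j39.16) / (2830 + j226.9) = 0.005048 - j0.01424 A.
Step 6 — Convert to polar: |I| = 0.01511 A, ∠I = -70.5°.

I = 0.01511∠-70.5° A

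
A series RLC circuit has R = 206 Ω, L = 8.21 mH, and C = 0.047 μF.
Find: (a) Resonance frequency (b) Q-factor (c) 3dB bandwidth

Step 1 — Resonance: ω₀ = 1/√(LC) = 1/√(0.00821·4.7e-08) = 5.091e+04 rad/s.
Step 2 — f₀ = ω₀/(2π) = 8102 Hz.
Step 3 — Series Q: Q = ω₀L/R = 5.091e+04·0.00821/206 = 2.029.
Step 4 — Bandwidth: Δω = ω₀/Q = 2.509e+04 rad/s; BW = Δω/(2π) = 3993 Hz.

(a) f₀ = 8102 Hz  (b) Q = 2.029  (c) BW = 3993 Hz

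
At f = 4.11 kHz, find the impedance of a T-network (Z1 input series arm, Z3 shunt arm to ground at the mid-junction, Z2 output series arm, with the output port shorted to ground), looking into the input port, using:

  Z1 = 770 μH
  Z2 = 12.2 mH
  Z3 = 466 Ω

Step 1 — Angular frequency: ω = 2π·f = 2π·4110 = 2.582e+04 rad/s.
Step 2 — Component impedances:
  Z1: Z = jωL = j·2.582e+04·0.00077 = 0 + j19.88 Ω
  Z2: Z = jωL = j·2.582e+04·0.0122 = 0 + j315.1 Ω
  Z3: Z = R = 466 Ω
Step 3 — With the output port shorted to ground, the output series arm Z2 runs from the junction to ground; the shunt arm Z3 also runs from the junction to ground. They appear in parallel: Z3 || Z2 = 146.2 + j216.2 Ω.
Step 4 — Series with input arm Z1: Z_in = Z1 + (Z3 || Z2) = 146.2 + j236.1 Ω = 277.7∠58.2° Ω.

Z = 146.2 + j236.1 Ω = 277.7∠58.2° Ω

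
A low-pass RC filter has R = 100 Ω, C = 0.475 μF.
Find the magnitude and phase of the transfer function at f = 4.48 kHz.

Step 1 — Angular frequency: ω = 2π·4480 = 2.815e+04 rad/s.
Step 2 — Transfer function: H(jω) = 1/(1 + jωRC).
Step 3 — Denominator: 1 + jωRC = 1 + j·2.815e+04·100·4.75e-07 = 1 + j1.337.
Step 4 — H = 0.3587 - j0.4796.
Step 5 — Magnitude: |H| = 0.5989 (-4.5 dB); phase: φ = -53.2°.

|H| = 0.5989 (-4.5 dB), φ = -53.2°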